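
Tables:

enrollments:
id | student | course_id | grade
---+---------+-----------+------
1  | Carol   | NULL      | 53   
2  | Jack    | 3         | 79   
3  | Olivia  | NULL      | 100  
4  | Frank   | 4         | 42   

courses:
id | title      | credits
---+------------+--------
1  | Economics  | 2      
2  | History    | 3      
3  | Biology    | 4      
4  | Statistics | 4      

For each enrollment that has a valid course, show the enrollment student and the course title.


INNER JOIN keeps only enrollments rows whose course_id matches an id in courses. Walk through each enrollment:
  - enrollment 1 (Carol): course_id=NULL, no match -> dropped
  - enrollment 2 (Jack): course_id=3 -> matches Biology
  - enrollment 3 (Olivia): course_id=NULL, no match -> dropped
  - enrollment 4 (Frank): course_id=4 -> matches Statistics
So 2 of 4 rows are dropped.

SQL:
SELECT a.student, b.title AS course
FROM enrollments a
INNER JOIN courses b ON a.course_id = b.id

Result:
student | course    
--------+-----------
Jack    | Biology   
Frank   | Statistics


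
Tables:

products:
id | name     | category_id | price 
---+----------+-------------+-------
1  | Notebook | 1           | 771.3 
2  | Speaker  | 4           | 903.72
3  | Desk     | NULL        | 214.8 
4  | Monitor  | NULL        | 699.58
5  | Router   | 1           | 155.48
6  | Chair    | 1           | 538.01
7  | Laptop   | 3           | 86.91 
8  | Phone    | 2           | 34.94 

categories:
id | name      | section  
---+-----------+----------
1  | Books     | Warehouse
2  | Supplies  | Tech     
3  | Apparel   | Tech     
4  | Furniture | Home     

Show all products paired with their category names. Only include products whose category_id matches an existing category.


INNER JOIN keeps only products rows whose category_id matches an id in categories. Walk through each product:
  - product 1 (Notebook): category_id=1 -> matches Books
  - product 2 (Speaker): category_id=4 -> matches Furniture
  - product 3 (Desk): category_id=NULL, no match -> dropped
  - product 4 (Monitor): category_id=NULL, no match -> dropped
  - product 5 (Router): category_id=1 -> matches Books
  - product 6 (Chair): category_id=1 -> matches Books
  - product 7 (Laptop): category_id=3 -> matches Apparel
  - product 8 (Phone): category_id=2 -> matches Supplies
So 2 of 8 rows are dropped.

SQL:
SELECT a.name, b.name AS category
FROM products a
INNER JOIN categories b ON a.category_id = b.id

Result:
name     | category 
---------+----------
Notebook | Books    
Speaker  | Furniture
Router   | Books    
Chair    | Books    
Laptop   | Apparel  
Phone    | Supplies 


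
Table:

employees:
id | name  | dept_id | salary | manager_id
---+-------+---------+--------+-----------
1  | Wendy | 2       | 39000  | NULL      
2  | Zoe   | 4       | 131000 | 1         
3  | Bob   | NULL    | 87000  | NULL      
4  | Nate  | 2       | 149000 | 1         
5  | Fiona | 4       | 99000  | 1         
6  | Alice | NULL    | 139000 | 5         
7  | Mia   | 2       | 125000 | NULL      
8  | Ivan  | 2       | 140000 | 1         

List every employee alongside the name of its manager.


This is a self-join: employees is joined to a second copy of itself, matching each row's manager_id to another row's id. Use LEFT JOIN so rows with manager_id=NULL are kept.
  - employee 1 (Wendy): manager_id=NULL -> NULL
  - employee 2 (Zoe): manager_id=1 -> Wendy
  - employee 3 (Bob): manager_id=NULL -> NULL
  - employee 4 (Nate): manager_id=1 -> Wendy
  - employee 5 (Fiona): manager_id=1 -> Wendy
  - employee 6 (Alice): manager_id=5 -> Fiona
  - employee 7 (Mia): manager_id=NULL -> NULL
  - employee 8 (Ivan): manager_id=1 -> Wendy

SQL:
SELECT a.name AS item, b.name AS manager
FROM employees a
LEFT JOIN employees b ON a.manager_id = b.id

Result:
item  | manager
------+--------
Wendy | NULL   
Zoe   | Wendy  
Bob   | NULL   
Nate  | Wendy  
Fiona | Wendy  
Alice | Fiona  
Mia   | NULL   
Ivan  | Wendy  


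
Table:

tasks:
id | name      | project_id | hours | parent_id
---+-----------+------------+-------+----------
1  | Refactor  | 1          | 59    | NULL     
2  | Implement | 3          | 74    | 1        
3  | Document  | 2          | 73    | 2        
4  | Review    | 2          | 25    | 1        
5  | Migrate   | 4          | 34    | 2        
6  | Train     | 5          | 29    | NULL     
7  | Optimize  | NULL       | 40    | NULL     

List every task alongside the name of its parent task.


This is a self-join: tasks is joined to a second copy of itself, matching each row's parent_id to another row's id. Use LEFT JOIN so rows with parent_id=NULL are kept.
  - task 1 (Refactor): parent_id=NULL -> NULL
  - task 2 (Implement): parent_id=1 -> Refactor
  - task 3 (Document): parent_id=2 -> Implement
  - task 4 (Review): parent_id=1 -> Refactor
  - task 5 (Migrate): parent_id=2 -> Implement
  - task 6 (Train): parent_id=NULL -> NULL
  - task 7 (Optimize): parent_id=NULL -> NULL

SQL:
SELECT a.name AS item, b.name AS parent
FROM tasks a
LEFT JOIN tasks b ON a.parent_id = b.id

Result:
item      | parent   
----------+----------
Refactor  | NULL     
Implement | Refactor 
Document  | Implement
Review    | Refactor 
Migrate   | Implement
Train     | NULL     
Optimize  | NULL     


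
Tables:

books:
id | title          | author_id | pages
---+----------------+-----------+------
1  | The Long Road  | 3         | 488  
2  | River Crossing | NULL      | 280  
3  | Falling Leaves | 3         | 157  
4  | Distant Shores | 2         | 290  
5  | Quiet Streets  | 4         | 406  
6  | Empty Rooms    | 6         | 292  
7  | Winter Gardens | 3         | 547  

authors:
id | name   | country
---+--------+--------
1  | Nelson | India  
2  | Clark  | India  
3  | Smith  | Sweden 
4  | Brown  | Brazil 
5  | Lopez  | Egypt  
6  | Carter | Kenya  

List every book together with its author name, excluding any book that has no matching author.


INNER JOIN keeps only books rows whose author_id matches an id in authors. Walk through each book:
  - book 1 (The Long Road): author_id=3 -> matches Smith
  - book 2 (River Crossing): author_id=NULL, no match -> dropped
  - book 3 (Falling Leaves): author_id=3 -> matches Smith
  - book 4 (Distant Shores): author_id=2 -> matches Clark
  - book 5 (Quiet Streets): author_id=4 -> matches Brown
  - book 6 (Empty Rooms): author_id=6 -> matches Carter
  - book 7 (Winter Gardens): author_id=3 -> matches Smith
So 1 of 7 rows is dropped.

SQL:
SELECT a.title, b.name AS author
FROM books a
INNER JOIN authors b ON a.author_id = b.id

Result:
title          | author
---------------+-------
The Long Road  | Smith 
Falling Leaves | Smith 
Distant Shores | Clark 
Quiet Streets  | Brown 
Empty Rooms    | Carter
Winter Gardens | Smith 


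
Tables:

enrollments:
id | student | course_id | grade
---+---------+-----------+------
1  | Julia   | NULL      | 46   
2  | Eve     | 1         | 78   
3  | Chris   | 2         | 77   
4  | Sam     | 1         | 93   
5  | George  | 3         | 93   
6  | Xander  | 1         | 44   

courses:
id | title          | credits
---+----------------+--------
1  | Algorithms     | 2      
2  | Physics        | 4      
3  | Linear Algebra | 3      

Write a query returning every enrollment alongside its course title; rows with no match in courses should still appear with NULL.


LEFT JOIN keeps every row from enrollments (the left table); where course_id has no match in courses, the course columns become NULL. Walk through each enrollment:
  - enrollment 1 (Julia): course_id=NULL, no match -> kept with NULL
  - enrollment 2 (Eve): course_id=1 -> matches Algorithms
  - enrollment 3 (Chris): course_id=2 -> matches Physics
  - enrollment 4 (Sam): course_id=1 -> matches Algorithms
  - enrollment 5 (George): course_id=3 -> matches Linear Algebra
  - enrollment 6 (Xander): course_id=1 -> matches Algorithms
All 6 rows appear; 1 has NULL course.

SQL:
SELECT a.student, b.title AS course
FROM enrollments a
LEFT JOIN courses b ON a.course_id = b.id

Result:
student | course        
--------+---------------
Julia   | NULL          
Eve     | Algorithms    
Chris   | Physics       
Sam     | Algorithms    
George  | Linear Algebra
Xander  | Algorithms    


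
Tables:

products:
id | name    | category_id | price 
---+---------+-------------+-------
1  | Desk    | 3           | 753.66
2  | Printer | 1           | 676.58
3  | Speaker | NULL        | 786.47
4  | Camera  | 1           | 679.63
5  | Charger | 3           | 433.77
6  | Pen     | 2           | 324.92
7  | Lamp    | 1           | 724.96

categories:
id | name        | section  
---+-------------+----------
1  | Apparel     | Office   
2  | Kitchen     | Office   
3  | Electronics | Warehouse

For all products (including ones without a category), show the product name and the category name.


LEFT JOIN keeps every row from products (the left table); where category_id has no match in categories, the category columns become NULL. Walk through each product:
  - product 1 (Desk): category_id=3 -> matches Electronics
  - product 2 (Printer): category_id=1 -> matches Apparel
  - product 3 (Speaker): category_id=NULL, no match -> kept with NULL
  - product 4 (Camera): category_id=1 -> matches Apparel
  - product 5 (Charger): category_id=3 -> matches Electronics
  - product 6 (Pen): category_id=2 -> matches Kitchen
  - product 7 (Lamp): category_id=1 -> matches Apparel
All 7 rows appear; 1 has NULL category.

SQL:
SELECT a.name, b.name AS category
FROM products a
LEFT JOIN categories b ON a.category_id = b.id

Result:
name    | category   
--------+------------
Desk    | Electronics
Printer | Apparel    
Speaker | NULL       
Camera  | Apparel    
Charger | Electronics
Pen     | Kitchen    
Lamp    | Apparel    


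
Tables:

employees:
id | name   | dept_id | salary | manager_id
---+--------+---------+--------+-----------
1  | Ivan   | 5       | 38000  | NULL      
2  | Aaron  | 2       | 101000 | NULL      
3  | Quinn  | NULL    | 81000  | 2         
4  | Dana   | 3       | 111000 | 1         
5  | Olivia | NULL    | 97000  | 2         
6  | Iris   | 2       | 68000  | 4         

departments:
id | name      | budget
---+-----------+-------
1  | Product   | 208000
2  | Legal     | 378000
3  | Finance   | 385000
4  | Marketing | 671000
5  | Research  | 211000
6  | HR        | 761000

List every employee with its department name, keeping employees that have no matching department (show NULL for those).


LEFT JOIN keeps every row from employees (the left table); where dept_id has no match in departments, the department columns become NULL. Walk through each employee:
  - employee 1 (Ivan): dept_id=5 -> matches Research
  - employee 2 (Aaron): dept_id=2 -> matches Legal
  - employee 3 (Quinn): dept_id=NULL, no match -> kept with NULL
  - employee 4 (Dana): dept_id=3 -> matches Finance
  - employee 5 (Olivia): dept_id=NULL, no match -> kept with NULL
  - employee 6 (Iris): dept_id=2 -> matches Legal
All 6 rows appear; 2 have NULL department.

SQL:
SELECT a.name, b.name AS department
FROM employees a
LEFT JOIN departments b ON a.dept_id = b.id

Result:
name   | department
-------+-----------
Ivan   | Research  
Aaron  | Legal     
Quinn  | NULL      
Dana   | Finance   
Olivia | NULL      
Iris   | Legal     


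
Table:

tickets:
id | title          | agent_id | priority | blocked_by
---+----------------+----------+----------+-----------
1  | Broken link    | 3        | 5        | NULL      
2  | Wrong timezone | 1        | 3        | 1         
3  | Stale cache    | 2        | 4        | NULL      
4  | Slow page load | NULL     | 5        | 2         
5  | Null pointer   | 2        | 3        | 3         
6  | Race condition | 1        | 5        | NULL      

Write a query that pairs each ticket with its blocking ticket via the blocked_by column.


This is a self-join: tickets is joined to a second copy of itself, matching each row's blocked_by to another row's id. Use LEFT JOIN so rows with blocked_by=NULL are kept.
  - ticket 1 (Broken link): blocked_by=NULL -> NULL
  - ticket 2 (Wrong timezone): blocked_by=1 -> Broken link
  - ticket 3 (Stale cache): blocked_by=NULL -> NULL
  - ticket 4 (Slow page load): blocked_by=2 -> Wrong timezone
  - ticket 5 (Null pointer): blocked_by=3 -> Stale cache
  - ticket 6 (Race condition): blocked_by=NULL -> NULL

SQL:
SELECT a.title AS item, b.title AS blocked_by
FROM tickets a
LEFT JOIN tickets b ON a.blocked_by = b.id

Result:
item           | blocked_by    
---------------+---------------
Broken link    | NULL          
Wrong timezone | Broken link   
Stale cache    | NULL          
Slow page load | Wrong timezone
Null pointer   | Stale cache   
Race condition | NULL          


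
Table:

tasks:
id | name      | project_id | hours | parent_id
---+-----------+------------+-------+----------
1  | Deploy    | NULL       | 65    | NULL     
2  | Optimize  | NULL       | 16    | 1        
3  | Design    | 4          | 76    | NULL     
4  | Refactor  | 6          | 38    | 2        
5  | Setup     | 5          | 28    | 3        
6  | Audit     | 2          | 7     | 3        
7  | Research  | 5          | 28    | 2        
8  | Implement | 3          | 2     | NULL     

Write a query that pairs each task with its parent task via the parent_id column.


This is a self-join: tasks is joined to a second copy of itself, matching each row's parent_id to another row's id. Use LEFT JOIN so rows with parent_id=NULL are kept.
  - task 1 (Deploy): parent_id=NULL -> NULL
  - task 2 (Optimize): parent_id=1 -> Deploy
  - task 3 (Design): parent_id=NULL -> NULL
  - task 4 (Refactor): parent_id=2 -> Optimize
  - task 5 (Setup): parent_id=3 -> Design
  - task 6 (Audit): parent_id=3 -> Design
  - task 7 (Research): parent_id=2 -> Optimize
  - task 8 (Implement): parent_id=NULL -> NULL

SQL:
SELECT a.name AS item, b.name AS parent
FROM tasks a
LEFT JOIN tasks b ON a.parent_id = b.id

Result:
item      | parent  
----------+---------
Deploy    | NULL    
Optimize  | Deploy  
Design    | NULL    
Refactor  | Optimize
Setup     | Design  
Audit     | Design  
Research  | Optimize
Implement | NULL    


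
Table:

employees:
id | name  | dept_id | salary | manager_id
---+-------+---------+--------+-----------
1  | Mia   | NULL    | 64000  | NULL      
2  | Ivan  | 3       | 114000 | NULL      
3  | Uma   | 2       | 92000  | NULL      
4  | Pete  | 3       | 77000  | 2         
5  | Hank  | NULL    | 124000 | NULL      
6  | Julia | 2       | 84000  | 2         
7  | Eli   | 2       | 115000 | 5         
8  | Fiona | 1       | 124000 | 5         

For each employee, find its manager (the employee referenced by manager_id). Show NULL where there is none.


This is a self-join: employees is joined to a second copy of itself, matching each row's manager_id to another row's id. Use LEFT JOIN so rows with manager_id=NULL are kept.
  - employee 1 (Mia): manager_id=NULL -> NULL
  - employee 2 (Ivan): manager_id=NULL -> NULL
  - employee 3 (Uma): manager_id=NULL -> NULL
  - employee 4 (Pete): manager_id=2 -> Ivan
  - employee 5 (Hank): manager_id=NULL -> NULL
  - employee 6 (Julia): manager_id=2 -> Ivan
  - employee 7 (Eli): manager_id=5 -> Hank
  - employee 8 (Fiona): manager_id=5 -> Hank

SQL:
SELECT a.name AS item, b.name AS manager
FROM employees a
LEFT JOIN employees b ON a.manager_id = b.id

Result:
item  | manager
------+--------
Mia   | NULL   
Ivan  | NULL   
Uma   | NULL   
Pete  | Ivan   
Hank  | NULL   
Julia | Ivan   
Eli   | Hank   
Fiona | Hank   


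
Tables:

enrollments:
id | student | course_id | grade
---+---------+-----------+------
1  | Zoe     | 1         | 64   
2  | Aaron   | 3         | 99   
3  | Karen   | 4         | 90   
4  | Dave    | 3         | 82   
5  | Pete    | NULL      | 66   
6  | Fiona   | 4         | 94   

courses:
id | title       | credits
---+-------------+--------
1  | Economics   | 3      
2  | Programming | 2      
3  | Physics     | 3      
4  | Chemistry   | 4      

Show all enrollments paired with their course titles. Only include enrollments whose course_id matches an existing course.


INNER JOIN keeps only enrollments rows whose course_id matches an id in courses. Walk through each enrollment:
  - enrollment 1 (Zoe): course_id=1 -> matches Economics
  - enrollment 2 (Aaron): course_id=3 -> matches Physics
  - enrollment 3 (Karen): course_id=4 -> matches Chemistry
  - enrollment 4 (Dave): course_id=3 -> matches Physics
  - enrollment 5 (Pete): course_id=NULL, no match -> dropped
  - enrollment 6 (Fiona): course_id=4 -> matches Chemistry
So 1 of 6 rows is dropped.

SQL:
SELECT a.student, b.title AS course
FROM enrollments a
INNER JOIN courses b ON a.course_id = b.id

Result:
student | course   
--------+----------
Zoe     | Economics
Aaron   | Physics  
Karen   | Chemistry
Dave    | Physics  
Fiona   | Chemistry


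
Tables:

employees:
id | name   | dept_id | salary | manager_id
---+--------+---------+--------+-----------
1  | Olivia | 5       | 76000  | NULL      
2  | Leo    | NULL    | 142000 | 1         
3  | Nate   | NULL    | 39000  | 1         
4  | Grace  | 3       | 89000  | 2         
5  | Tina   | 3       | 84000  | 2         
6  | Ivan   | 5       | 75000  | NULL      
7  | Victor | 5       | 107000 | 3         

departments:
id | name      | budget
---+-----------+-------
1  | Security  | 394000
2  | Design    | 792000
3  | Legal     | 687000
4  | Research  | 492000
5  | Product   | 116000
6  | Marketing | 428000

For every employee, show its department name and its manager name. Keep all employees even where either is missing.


Two LEFT JOINs from the same base table employees: one to departments via dept_id, one to employees itself via manager_id. Both are LEFT so every employee is preserved.
Match against departments:
  - employee 1 (Olivia): dept_id=5 -> matches Product
  - employee 2 (Leo): dept_id=NULL, no match -> kept with NULL
  - employee 3 (Nate): dept_id=NULL, no match -> kept with NULL
  - employee 4 (Grace): dept_id=3 -> matches Legal
  - employee 5 (Tina): dept_id=3 -> matches Legal
  - employee 6 (Ivan): dept_id=5 -> matches Product
  - employee 7 (Victor): dept_id=5 -> matches Product
Match against employees (self):
  - employee 1 (Olivia): manager_id=NULL -> NULL
  - employee 2 (Leo): manager_id=1 -> Olivia
  - employee 3 (Nate): manager_id=1 -> Olivia
  - employee 4 (Grace): manager_id=2 -> Leo
  - employee 5 (Tina): manager_id=2 -> Leo
  - employee 6 (Ivan): manager_id=NULL -> NULL
  - employee 7 (Victor): manager_id=3 -> Nate

SQL:
SELECT a.name, b.name AS department, c.name AS manager
FROM employees a
LEFT JOIN departments b ON a.dept_id = b.id
LEFT JOIN employees c ON a.manager_id = c.id

Result:
name   | department | manager
-------+------------+--------
Olivia | Product    | NULL   
Leo    | NULL       | Olivia 
Nate   | NULL       | Olivia 
Grace  | Legal      | Leo    
Tina   | Legal      | Leo    
Ivan   | Product    | NULL   
Victor | Product    | Nate   


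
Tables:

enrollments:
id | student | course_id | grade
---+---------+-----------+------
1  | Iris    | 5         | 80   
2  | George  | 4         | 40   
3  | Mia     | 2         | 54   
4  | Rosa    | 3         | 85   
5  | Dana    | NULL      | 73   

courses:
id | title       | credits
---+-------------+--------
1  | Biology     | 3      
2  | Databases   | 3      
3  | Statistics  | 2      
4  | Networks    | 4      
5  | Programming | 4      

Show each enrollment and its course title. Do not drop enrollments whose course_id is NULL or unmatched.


LEFT JOIN keeps every row from enrollments (the left table); where course_id has no match in courses, the course columns become NULL. Walk through each enrollment:
  - enrollment 1 (Iris): course_id=5 -> matches Programming
  - enrollment 2 (George): course_id=4 -> matches Networks
  - enrollment 3 (Mia): course_id=2 -> matches Databases
  - enrollment 4 (Rosa): course_id=3 -> matches Statistics
  - enrollment 5 (Dana): course_id=NULL, no match -> kept with NULL
All 5 rows appear; 1 has NULL course.

SQL:
SELECT a.student, b.title AS course
FROM enrollments a
LEFT JOIN courses b ON a.course_id = b.id

Result:
student | course     
--------+------------
Iris    | Programming
George  | Networks   
Mia     | Databases  
Rosa    | Statistics 
Dana    | NULL       


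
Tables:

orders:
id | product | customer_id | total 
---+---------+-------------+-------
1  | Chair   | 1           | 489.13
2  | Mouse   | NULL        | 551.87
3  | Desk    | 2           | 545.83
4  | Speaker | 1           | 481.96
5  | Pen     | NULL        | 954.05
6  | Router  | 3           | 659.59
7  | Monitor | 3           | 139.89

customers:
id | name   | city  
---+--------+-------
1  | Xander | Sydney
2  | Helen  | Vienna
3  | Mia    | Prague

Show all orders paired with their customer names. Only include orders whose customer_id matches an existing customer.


INNER JOIN keeps only orders rows whose customer_id matches an id in customers. Walk through each order:
  - order 1 (Chair): customer_id=1 -> matches Xander
  - order 2 (Mouse): customer_id=NULL, no match -> dropped
  - order 3 (Desk): customer_id=2 -> matches Helen
  - order 4 (Speaker): customer_id=1 -> matches Xander
  - order 5 (Pen): customer_id=NULL, no match -> dropped
  - order 6 (Router): customer_id=3 -> matches Mia
  - order 7 (Monitor): customer_id=3 -> matches Mia
So 2 of 7 rows are dropped.

SQL:
SELECT a.product, b.name AS customer
FROM orders a
INNER JOIN customers b ON a.customer_id = b.id

Result:
product | customer
--------+---------
Chair   | Xander  
Desk    | Helen   
Speaker | Xander  
Router  | Mia     
Monitor | Mia     


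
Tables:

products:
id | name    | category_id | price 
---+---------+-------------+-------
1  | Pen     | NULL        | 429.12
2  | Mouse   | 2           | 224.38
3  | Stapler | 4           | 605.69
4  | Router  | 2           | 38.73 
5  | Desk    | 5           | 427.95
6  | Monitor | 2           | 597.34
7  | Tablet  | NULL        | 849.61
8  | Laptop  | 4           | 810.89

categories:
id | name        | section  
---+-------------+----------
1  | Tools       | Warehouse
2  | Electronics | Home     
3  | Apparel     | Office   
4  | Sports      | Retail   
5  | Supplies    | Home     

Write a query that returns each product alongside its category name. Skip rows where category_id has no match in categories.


INNER JOIN keeps only products rows whose category_id matches an id in categories. Walk through each product:
  - product 1 (Pen): category_id=NULL, no match -> dropped
  - product 2 (Mouse): category_id=2 -> matches Electronics
  - product 3 (Stapler): category_id=4 -> matches Sports
  - product 4 (Router): category_id=2 -> matches Electronics
  - product 5 (Desk): category_id=5 -> matches Supplies
  - product 6 (Monitor): category_id=2 -> matches Electronics
  - product 7 (Tablet): category_id=NULL, no match -> dropped
  - product 8 (Laptop): category_id=4 -> matches Sports
So 2 of 8 rows are dropped.

SQL:
SELECT a.name, b.name AS category
FROM products a
INNER JOIN categories b ON a.category_id = b.id

Result:
name    | category   
--------+------------
Mouse   | Electronics
Stapler | Sports     
Router  | Electronics
Desk    | Supplies   
Monitor | Electronics
Laptop  | Sports     


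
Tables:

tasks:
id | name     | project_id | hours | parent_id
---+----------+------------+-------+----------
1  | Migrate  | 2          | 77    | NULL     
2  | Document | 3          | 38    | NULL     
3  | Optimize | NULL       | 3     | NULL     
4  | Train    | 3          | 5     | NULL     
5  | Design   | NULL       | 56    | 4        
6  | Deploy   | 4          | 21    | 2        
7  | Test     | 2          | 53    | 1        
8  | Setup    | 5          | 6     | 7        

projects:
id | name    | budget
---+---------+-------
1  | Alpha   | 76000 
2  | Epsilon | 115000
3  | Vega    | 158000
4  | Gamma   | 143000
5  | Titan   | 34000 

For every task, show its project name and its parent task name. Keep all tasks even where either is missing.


Two LEFT JOINs from the same base table tasks: one to projects via project_id, one to tasks itself via parent_id. Both are LEFT so every task is preserved.
Match against projects:
  - task 1 (Migrate): project_id=2 -> matches Epsilon
  - task 2 (Document): project_id=3 -> matches Vega
  - task 3 (Optimize): project_id=NULL, no match -> kept with NULL
  - task 4 (Train): project_id=3 -> matches Vega
  - task 5 (Design): project_id=NULL, no match -> kept with NULL
  - task 6 (Deploy): project_id=4 -> matches Gamma
  - task 7 (Test): project_id=2 -> matches Epsilon
  - task 8 (Setup): project_id=5 -> matches Titan
Match against tasks (self):
  - task 1 (Migrate): parent_id=NULL -> NULL
  - task 2 (Document): parent_id=NULL -> NULL
  - task 3 (Optimize): parent_id=NULL -> NULL
  - task 4 (Train): parent_id=NULL -> NULL
  - task 5 (Design): parent_id=4 -> Train
  - task 6 (Deploy): parent_id=2 -> Document
  - task 7 (Test): parent_id=1 -> Migrate
  - task 8 (Setup): parent_id=7 -> Test

SQL:
SELECT a.name, b.name AS project, c.name AS parent
FROM tasks a
LEFT JOIN projects b ON a.project_id = b.id
LEFT JOIN tasks c ON a.parent_id = c.id

Result:
name     | project | parent  
---------+---------+---------
Migrate  | Epsilon | NULL    
Document | Vega    | NULL    
Optimize | NULL    | NULL    
Train    | Vega    | NULL    
Design   | NULL    | Train   
Deploy   | Gamma   | Document
Test     | Epsilon | Migrate 
Setup    | Titan   | Test    


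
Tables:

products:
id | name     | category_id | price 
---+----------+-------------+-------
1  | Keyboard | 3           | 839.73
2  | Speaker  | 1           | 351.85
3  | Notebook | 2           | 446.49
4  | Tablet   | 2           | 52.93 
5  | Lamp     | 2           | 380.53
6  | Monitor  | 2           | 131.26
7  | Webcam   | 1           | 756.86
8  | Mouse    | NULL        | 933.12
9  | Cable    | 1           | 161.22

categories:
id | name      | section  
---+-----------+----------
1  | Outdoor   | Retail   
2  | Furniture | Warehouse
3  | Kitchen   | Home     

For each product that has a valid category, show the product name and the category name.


INNER JOIN keeps only products rows whose category_id matches an id in categories. Walk through each product:
  - product 1 (Keyboard): category_id=3 -> matches Kitchen
  - product 2 (Speaker): category_id=1 -> matches Outdoor
  - product 3 (Notebook): category_id=2 -> matches Furniture
  - product 4 (Tablet): category_id=2 -> matches Furniture
  - product 5 (Lamp): category_id=2 -> matches Furniture
  - product 6 (Monitor): category_id=2 -> matches Furniture
  - product 7 (Webcam): category_id=1 -> matches Outdoor
  - product 8 (Mouse): category_id=NULL, no match -> dropped
  - product 9 (Cable): category_id=1 -> matches Outdoor
So 1 of 9 rows is dropped.

SQL:
SELECT a.name, b.name AS category
FROM products a
INNER JOIN categories b ON a.category_id = b.id

Result:
name     | category 
---------+----------
Keyboard | Kitchen  
Speaker  | Outdoor  
Notebook | Furniture
Tablet   | Furniture
Lamp     | Furniture
Monitor  | Furniture
Webcam   | Outdoor  
Cable    | Outdoor  


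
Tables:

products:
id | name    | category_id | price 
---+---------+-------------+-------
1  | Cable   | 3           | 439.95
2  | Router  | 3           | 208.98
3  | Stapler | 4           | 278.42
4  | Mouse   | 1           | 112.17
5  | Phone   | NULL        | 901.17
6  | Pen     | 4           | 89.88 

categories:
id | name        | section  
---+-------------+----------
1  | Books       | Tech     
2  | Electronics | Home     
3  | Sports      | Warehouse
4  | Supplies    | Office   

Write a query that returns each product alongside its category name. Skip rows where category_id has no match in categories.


INNER JOIN keeps only products rows whose category_id matches an id in categories. Walk through each product:
  - product 1 (Cable): category_id=3 -> matches Sports
  - product 2 (Router): category_id=3 -> matches Sports
  - product 3 (Stapler): category_id=4 -> matches Supplies
  - product 4 (Mouse): category_id=1 -> matches Books
  - product 5 (Phone): category_id=NULL, no match -> dropped
  - product 6 (Pen): category_id=4 -> matches Supplies
So 1 of 6 rows is dropped.

SQL:
SELECT a.name, b.name AS category
FROM products a
INNER JOIN categories b ON a.category_id = b.id

Result:
name    | category
--------+---------
Cable   | Sports  
Router  | Sports  
Stapler | Supplies
Mouse   | Books   
Pen     | Supplies


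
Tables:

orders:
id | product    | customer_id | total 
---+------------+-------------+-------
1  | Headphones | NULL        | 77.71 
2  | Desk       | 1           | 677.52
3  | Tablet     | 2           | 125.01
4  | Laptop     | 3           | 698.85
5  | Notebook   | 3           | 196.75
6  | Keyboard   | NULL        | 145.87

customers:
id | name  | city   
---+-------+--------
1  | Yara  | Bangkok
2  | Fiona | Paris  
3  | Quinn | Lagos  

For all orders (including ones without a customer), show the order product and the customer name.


LEFT JOIN keeps every row from orders (the left table); where customer_id has no match in customers, the customer columns become NULL. Walk through each order:
  - order 1 (Headphones): customer_id=NULL, no match -> kept with NULL
  - order 2 (Desk): customer_id=1 -> matches Yara
  - order 3 (Tablet): customer_id=2 -> matches Fiona
  - order 4 (Laptop): customer_id=3 -> matches Quinn
  - order 5 (Notebook): customer_id=3 -> matches Quinn
  - order 6 (Keyboard): customer_id=NULL, no match -> kept with NULL
All 6 rows appear; 2 have NULL customer.

SQL:
SELECT a.product, b.name AS customer
FROM orders a
LEFT JOIN customers b ON a.customer_id = b.id

Result:
product    | customer
-----------+---------
Headphones | NULL    
Desk       | Yara    
Tablet     | Fiona   
Laptop     | Quinn   
Notebook   | Quinn   
Keyboard   | NULL    


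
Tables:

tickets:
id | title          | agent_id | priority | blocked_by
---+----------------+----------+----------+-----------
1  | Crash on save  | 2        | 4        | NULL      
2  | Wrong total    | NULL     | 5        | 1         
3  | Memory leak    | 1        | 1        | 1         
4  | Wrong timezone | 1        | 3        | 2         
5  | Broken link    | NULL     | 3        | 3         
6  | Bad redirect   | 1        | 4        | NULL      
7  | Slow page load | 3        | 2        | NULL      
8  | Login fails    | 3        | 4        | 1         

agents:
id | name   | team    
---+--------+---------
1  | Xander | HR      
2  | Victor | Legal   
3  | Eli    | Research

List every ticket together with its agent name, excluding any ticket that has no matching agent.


INNER JOIN keeps only tickets rows whose agent_id matches an id in agents. Walk through each ticket:
  - ticket 1 (Crash on save): agent_id=2 -> matches Victor
  - ticket 2 (Wrong total): agent_id=NULL, no match -> dropped
  - ticket 3 (Memory leak): agent_id=1 -> matches Xander
  - ticket 4 (Wrong timezone): agent_id=1 -> matches Xander
  - ticket 5 (Broken link): agent_id=NULL, no match -> dropped
  - ticket 6 (Bad redirect): agent_id=1 -> matches Xander
  - ticket 7 (Slow page load): agent_id=3 -> matches Eli
  - ticket 8 (Login fails): agent_id=3 -> matches Eli
So 2 of 8 rows are dropped.

SQL:
SELECT a.title, b.name AS agent
FROM tickets a
INNER JOIN agents b ON a.agent_id = b.id

Result:
title          | agent 
---------------+-------
Crash on save  | Victor
Memory leak    | Xander
Wrong timezone | Xander
Bad redirect   | Xander
Slow page load | Eli   
Login fails    | Eli   


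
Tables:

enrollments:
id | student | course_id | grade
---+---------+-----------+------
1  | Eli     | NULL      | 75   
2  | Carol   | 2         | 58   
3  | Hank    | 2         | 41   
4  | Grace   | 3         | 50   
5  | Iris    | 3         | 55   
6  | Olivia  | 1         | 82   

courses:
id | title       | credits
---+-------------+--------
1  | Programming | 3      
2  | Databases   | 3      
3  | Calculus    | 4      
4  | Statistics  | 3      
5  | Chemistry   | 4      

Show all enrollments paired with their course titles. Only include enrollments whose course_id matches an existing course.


INNER JOIN keeps only enrollments rows whose course_id matches an id in courses. Walk through each enrollment:
  - enrollment 1 (Eli): course_id=NULL, no match -> dropped
  - enrollment 2 (Carol): course_id=2 -> matches Databases
  - enrollment 3 (Hank): course_id=2 -> matches Databases
  - enrollment 4 (Grace): course_id=3 -> matches Calculus
  - enrollment 5 (Iris): course_id=3 -> matches Calculus
  - enrollment 6 (Olivia): course_id=1 -> matches Programming
So 1 of 6 rows is dropped.

SQL:
SELECT a.student, b.title AS course
FROM enrollments a
INNER JOIN courses b ON a.course_id = b.id

Result:
student | course     
--------+------------
Carol   | Databases  
Hank    | Databases  
Grace   | Calculus   
Iris    | Calculus   
Olivia  | Programming


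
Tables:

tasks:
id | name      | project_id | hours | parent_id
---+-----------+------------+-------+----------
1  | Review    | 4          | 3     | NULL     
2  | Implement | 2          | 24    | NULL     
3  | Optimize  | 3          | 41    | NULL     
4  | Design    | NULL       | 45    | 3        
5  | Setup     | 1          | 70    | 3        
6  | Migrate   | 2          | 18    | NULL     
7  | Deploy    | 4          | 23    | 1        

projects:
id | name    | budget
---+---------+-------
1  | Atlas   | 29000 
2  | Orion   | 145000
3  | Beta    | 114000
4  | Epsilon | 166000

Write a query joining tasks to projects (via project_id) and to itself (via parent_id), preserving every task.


Two LEFT JOINs from the same base table tasks: one to projects via project_id, one to tasks itself via parent_id. Both are LEFT so every task is preserved.
Match against projects:
  - task 1 (Review): project_id=4 -> matches Epsilon
  - task 2 (Implement): project_id=2 -> matches Orion
  - task 3 (Optimize): project_id=3 -> matches Beta
  - task 4 (Design): project_id=NULL, no match -> kept with NULL
  - task 5 (Setup): project_id=1 -> matches Atlas
  - task 6 (Migrate): project_id=2 -> matches Orion
  - task 7 (Deploy): project_id=4 -> matches Epsilon
Match against tasks (self):
  - task 1 (Review): parent_id=NULL -> NULL
  - task 2 (Implement): parent_id=NULL -> NULL
  - task 3 (Optimize): parent_id=NULL -> NULL
  - task 4 (Design): parent_id=3 -> Optimize
  - task 5 (Setup): parent_id=3 -> Optimize
  - task 6 (Migrate): parent_id=NULL -> NULL
  - task 7 (Deploy): parent_id=1 -> Review

SQL:
SELECT a.name, b.name AS project, c.name AS parent
FROM tasks a
LEFT JOIN projects b ON a.project_id = b.id
LEFT JOIN tasks c ON a.parent_id = c.id

Result:
name      | project | parent  
----------+---------+---------
Review    | Epsilon | NULL    
Implement | Orion   | NULL    
Optimize  | Beta    | NULL    
Design    | NULL    | Optimize
Setup     | Atlas   | Optimize
Migrate   | Orion   | NULL    
Deploy    | Epsilon | Review  


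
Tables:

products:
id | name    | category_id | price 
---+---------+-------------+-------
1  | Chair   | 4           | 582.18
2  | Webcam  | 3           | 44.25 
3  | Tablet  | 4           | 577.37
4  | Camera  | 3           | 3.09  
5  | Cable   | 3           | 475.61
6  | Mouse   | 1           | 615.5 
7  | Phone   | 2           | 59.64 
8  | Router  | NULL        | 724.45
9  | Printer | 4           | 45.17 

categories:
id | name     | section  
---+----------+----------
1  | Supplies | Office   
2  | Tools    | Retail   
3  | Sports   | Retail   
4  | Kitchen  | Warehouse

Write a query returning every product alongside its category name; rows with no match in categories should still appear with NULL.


LEFT JOIN keeps every row from products (the left table); where category_id has no match in categories, the category columns become NULL. Walk through each product:
  - product 1 (Chair): category_id=4 -> matches Kitchen
  - product 2 (Webcam): category_id=3 -> matches Sports
  - product 3 (Tablet): category_id=4 -> matches Kitchen
  - product 4 (Camera): category_id=3 -> matches Sports
  - product 5 (Cable): category_id=3 -> matches Sports
  - product 6 (Mouse): category_id=1 -> matches Supplies
  - product 7 (Phone): category_id=2 -> matches Tools
  - product 8 (Router): category_id=NULL, no match -> kept with NULL
  - product 9 (Printer): category_id=4 -> matches Kitchen
All 9 rows appear; 1 has NULL category.

SQL:
SELECT a.name, b.name AS category
FROM products a
LEFT JOIN categories b ON a.category_id = b.id

Result:
name    | category
--------+---------
Chair   | Kitchen 
Webcam  | Sports  
Tablet  | Kitchen 
Camera  | Sports  
Cable   | Sports  
Mouse   | Supplies
Phone   | Tools   
Router  | NULL    
Printer | Kitchen 


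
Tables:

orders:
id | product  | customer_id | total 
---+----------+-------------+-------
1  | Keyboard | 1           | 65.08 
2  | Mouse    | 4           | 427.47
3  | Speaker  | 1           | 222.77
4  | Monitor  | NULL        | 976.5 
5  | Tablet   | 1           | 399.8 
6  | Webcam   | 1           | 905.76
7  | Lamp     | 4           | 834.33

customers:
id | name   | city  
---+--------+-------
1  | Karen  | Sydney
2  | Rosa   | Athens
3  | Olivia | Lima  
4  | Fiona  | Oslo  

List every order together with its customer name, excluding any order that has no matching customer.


INNER JOIN keeps only orders rows whose customer_id matches an id in customers. Walk through each order:
  - order 1 (Keyboard): customer_id=1 -> matches Karen
  - order 2 (Mouse): customer_id=4 -> matches Fiona
  - order 3 (Speaker): customer_id=1 -> matches Karen
  - order 4 (Monitor): customer_id=NULL, no match -> dropped
  - order 5 (Tablet): customer_id=1 -> matches Karen
  - order 6 (Webcam): customer_id=1 -> matches Karen
  - order 7 (Lamp): customer_id=4 -> matches Fiona
So 1 of 7 rows is dropped.

SQL:
SELECT a.product, b.name AS customer
FROM orders a
INNER JOIN customers b ON a.customer_id = b.id

Result:
product  | customer
---------+---------
Keyboard | Karen   
Mouse    | Fiona   
Speaker  | Karen   
Tablet   | Karen   
Webcam   | Karen   
Lamp     | Fiona   


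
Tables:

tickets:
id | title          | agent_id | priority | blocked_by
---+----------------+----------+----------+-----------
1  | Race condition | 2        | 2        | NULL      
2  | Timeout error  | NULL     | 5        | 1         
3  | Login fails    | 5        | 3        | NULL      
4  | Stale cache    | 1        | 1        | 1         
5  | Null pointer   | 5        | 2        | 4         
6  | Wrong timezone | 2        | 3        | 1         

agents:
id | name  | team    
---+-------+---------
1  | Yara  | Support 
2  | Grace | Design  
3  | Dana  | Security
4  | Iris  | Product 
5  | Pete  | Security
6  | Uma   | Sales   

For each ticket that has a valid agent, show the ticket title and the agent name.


INNER JOIN keeps only tickets rows whose agent_id matches an id in agents. Walk through each ticket:
  - ticket 1 (Race condition): agent_id=2 -> matches Grace
  - ticket 2 (Timeout error): agent_id=NULL, no match -> dropped
  - ticket 3 (Login fails): agent_id=5 -> matches Pete
  - ticket 4 (Stale cache): agent_id=1 -> matches Yara
  - ticket 5 (Null pointer): agent_id=5 -> matches Pete
  - ticket 6 (Wrong timezone): agent_id=2 -> matches Grace
So 1 of 6 rows is dropped.

SQL:
SELECT a.title, b.name AS agent
FROM tickets a
INNER JOIN agents b ON a.agent_id = b.id

Result:
title          | agent
---------------+------
Race condition | Grace
Login fails    | Pete 
Stale cache    | Yara 
Null pointer   | Pete 
Wrong timezone | Grace


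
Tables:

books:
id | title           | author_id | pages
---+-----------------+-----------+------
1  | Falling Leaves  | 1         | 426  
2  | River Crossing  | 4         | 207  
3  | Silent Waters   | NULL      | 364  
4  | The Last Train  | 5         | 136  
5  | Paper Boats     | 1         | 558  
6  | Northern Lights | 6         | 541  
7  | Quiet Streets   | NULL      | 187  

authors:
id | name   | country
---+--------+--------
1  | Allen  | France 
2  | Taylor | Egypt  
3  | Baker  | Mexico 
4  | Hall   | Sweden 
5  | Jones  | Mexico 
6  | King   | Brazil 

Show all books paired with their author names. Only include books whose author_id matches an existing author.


INNER JOIN keeps only books rows whose author_id matches an id in authors. Walk through each book:
  - book 1 (Falling Leaves): author_id=1 -> matches Allen
  - book 2 (River Crossing): author_id=4 -> matches Hall
  - book 3 (Silent Waters): author_id=NULL, no match -> dropped
  - book 4 (The Last Train): author_id=5 -> matches Jones
  - book 5 (Paper Boats): author_id=1 -> matches Allen
  - book 6 (Northern Lights): author_id=6 -> matches King
  - book 7 (Quiet Streets): author_id=NULL, no match -> dropped
So 2 of 7 rows are dropped.

SQL:
SELECT a.title, b.name AS author
FROM books a
INNER JOIN authors b ON a.author_id = b.id

Result:
title           | author
----------------+-------
Falling Leaves  | Allen 
River Crossing  | Hall  
The Last Train  | Jones 
Paper Boats     | Allen 
Northern Lights | King  
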